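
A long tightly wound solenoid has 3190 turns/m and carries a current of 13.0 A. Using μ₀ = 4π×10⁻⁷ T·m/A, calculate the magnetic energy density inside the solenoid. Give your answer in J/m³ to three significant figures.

u ≈ 1080 J/m³

B = μ₀nI = (4π×10⁻⁷)(3.190×10^3)(13.0) = 5.211×10^-2 T.
u = B²/(2μ₀) = (5.211×10^-2)²/(2×4π×10⁻⁷) = 1.081×10^3 J/m³.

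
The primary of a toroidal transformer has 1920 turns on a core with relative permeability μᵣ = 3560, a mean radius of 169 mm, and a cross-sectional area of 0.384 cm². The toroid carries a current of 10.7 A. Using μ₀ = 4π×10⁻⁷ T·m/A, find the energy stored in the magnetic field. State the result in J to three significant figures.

U ≈ 34.1 J

L = μ₀μᵣN²A/(2πR) = (4π×10⁻⁷)(3560)(1920)²(3.840×10^-5)/(2π×0.169) = 0.5964 H.
U = ½LI² = ½(0.5964)(10.7)² = 34.14 J.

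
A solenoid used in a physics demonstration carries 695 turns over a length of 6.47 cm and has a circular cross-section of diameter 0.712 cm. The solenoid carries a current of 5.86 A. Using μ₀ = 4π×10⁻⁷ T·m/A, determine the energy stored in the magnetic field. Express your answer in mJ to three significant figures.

A = π(d/2)² = π(3.560×10^-3 m)² = 3.982×10^-5 m².
L = μ₀N²A/ℓ = (4π×10⁻⁷)(695)²(3.982×10^-5)/(6.470×10^-2) = 3.735×10^-4 H.
U = ½LI² = ½(3.735×10^-4)(5.86)² = 6.413×10^-3 J.

U ≈ 6.41 mJ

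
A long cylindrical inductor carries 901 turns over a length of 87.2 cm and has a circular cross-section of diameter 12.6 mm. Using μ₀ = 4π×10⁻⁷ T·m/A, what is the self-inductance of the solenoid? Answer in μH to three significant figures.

L ≈ 146 μH

A = π(d/2)² = π(6.300×10^-3 m)² = 1.247×10^-4 m².
For a long solenoid, L = μ₀N²A/ℓ.
L = (4π×10⁻⁷)(901)²(1.247×10^-4)/(0.872 m) = 1.459×10^-4 H.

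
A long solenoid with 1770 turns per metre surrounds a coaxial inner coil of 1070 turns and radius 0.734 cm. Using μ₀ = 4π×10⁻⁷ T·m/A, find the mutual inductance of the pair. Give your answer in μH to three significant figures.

M ≈ 403 μH

The outer solenoid produces a uniform field B₁ = μ₀n₁I₁ across the inner coil,
so the flux linkage is N₂Φ = N₂B₁A₂ = μ₀n₁N₂A₂·I₁, giving M = μ₀n₁N₂A₂.
A₂ = πr² = π(7.340×10^-3 m)² = 1.693×10^-4 m².
M = (4π×10⁻⁷)(1770)(1070)(1.693×10^-4) = 4.028×10^-4 H.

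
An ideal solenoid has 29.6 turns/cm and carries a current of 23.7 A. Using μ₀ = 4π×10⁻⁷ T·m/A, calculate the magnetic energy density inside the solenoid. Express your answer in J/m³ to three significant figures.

B = μ₀nI = (4π×10⁻⁷)(2.960×10^3)(23.7) = 8.816×10^-2 T.
u = B²/(2μ₀) = (8.816×10^-2)²/(2×4π×10⁻⁷) = 3.092×10^3 J/m³.

u ≈ 3090 J/m³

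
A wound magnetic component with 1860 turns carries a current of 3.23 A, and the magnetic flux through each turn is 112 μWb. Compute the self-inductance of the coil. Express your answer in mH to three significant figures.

Self-inductance is defined by L = NΦ_B/I (flux linkage over current).
L = (1860)(1.120×10^-4 Wb)/(3.23 A) = 6.450×10^-2 H.

L ≈ 64.5 mH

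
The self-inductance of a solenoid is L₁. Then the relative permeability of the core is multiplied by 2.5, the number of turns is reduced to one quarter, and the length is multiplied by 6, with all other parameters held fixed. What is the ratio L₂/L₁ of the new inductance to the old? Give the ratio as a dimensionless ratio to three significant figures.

For a solenoid, L ∝ μᵣN²A/ℓ.
L₂/L₁ = (2.5) × (0.25)^2 × (6)^-1 = 0.0260.

L₂/L₁ = 0.0260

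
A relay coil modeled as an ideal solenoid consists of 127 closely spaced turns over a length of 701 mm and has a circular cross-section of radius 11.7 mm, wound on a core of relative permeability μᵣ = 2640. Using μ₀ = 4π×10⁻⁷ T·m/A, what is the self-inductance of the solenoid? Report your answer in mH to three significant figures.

L ≈ 32.8 mH

A = πr² = π(1.170×10^-2 m)² = 4.301×10^-4 m².
For a long solenoid, L = μ₀μᵣN²A/ℓ.
L = (4π×10⁻⁷)(2640)(127)²(4.301×10^-4)/(0.701 m) = 3.283×10^-2 H.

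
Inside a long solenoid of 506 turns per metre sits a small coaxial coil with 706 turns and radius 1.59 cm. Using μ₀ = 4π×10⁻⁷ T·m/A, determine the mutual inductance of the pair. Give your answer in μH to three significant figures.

M ≈ 357 μH

The outer solenoid produces a uniform field B₁ = μ₀n₁I₁ across the inner coil,
so the flux linkage is N₂Φ = N₂B₁A₂ = μ₀n₁N₂A₂·I₁, giving M = μ₀n₁N₂A₂.
A₂ = πr² = π(1.590×10^-2 m)² = 7.942×10^-4 m².
M = (4π×10⁻⁷)(506)(706)(7.942×10^-4) = 3.565×10^-4 H.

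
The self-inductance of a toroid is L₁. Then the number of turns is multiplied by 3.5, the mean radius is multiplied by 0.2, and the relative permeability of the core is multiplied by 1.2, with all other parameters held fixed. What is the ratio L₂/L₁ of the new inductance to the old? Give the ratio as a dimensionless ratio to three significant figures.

L₂/L₁ = 73.5

For a toroid, L ∝ μᵣN²A/R.
L₂/L₁ = (3.5)^2 × (0.2)^-1 × (1.2) = 73.5.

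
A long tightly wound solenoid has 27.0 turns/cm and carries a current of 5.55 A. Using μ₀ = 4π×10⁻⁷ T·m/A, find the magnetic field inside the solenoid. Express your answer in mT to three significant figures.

Inside a long solenoid, B = μ₀nI.
B = (4π×10⁻⁷)(2.700×10^3 m⁻¹)(5.55 A) = 1.883×10^-2 T.

B ≈ 18.8 mT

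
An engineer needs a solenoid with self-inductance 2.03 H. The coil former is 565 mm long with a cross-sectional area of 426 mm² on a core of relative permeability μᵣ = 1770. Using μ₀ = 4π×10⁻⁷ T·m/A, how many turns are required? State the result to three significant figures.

N ≈ 1100 turns

A = 426 mm² = 4.260×10^-4 m².
From L = μ₀μᵣN²A/ℓ, N = √(Lℓ / (μ₀μᵣA)).
N = √[(2.03)(0.565) / ((4π×10⁻⁷)(1770)×4.260×10^-4)] = √(1.210×10^6) ≈ 1100.2.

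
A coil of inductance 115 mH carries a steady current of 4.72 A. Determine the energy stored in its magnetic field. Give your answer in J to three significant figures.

U ≈ 1.28 J

Stored magnetic energy: U = ½LI².
U = ½(0.115 H)(4.72 A)² = 1.281 J.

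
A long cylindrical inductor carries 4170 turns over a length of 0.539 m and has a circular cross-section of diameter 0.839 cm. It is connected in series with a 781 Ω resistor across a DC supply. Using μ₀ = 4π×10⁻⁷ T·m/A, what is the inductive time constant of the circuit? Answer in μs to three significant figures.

A = π(d/2)² = π(4.195×10^-3 m)² = 5.529×10^-5 m².
L = μ₀N²A/ℓ = (4π×10⁻⁷)(4170)²(5.529×10^-5)/(0.539) = 2.241×10^-3 H.
τ = L/R = (2.241×10^-3)/(781) = 2.870×10^-6 s.

τ ≈ 2.87 μs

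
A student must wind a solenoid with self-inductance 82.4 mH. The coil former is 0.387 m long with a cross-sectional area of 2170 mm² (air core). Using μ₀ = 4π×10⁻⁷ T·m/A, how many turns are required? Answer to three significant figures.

A = 2170 mm² = 2.170×10^-3 m².
From L = μ₀N²A/ℓ, N = √(Lℓ / (μ₀A)).
N = √[(8.240×10^-2)(0.387) / ((4π×10⁻⁷)×2.170×10^-3)] = √(1.169×10^7) ≈ 3419.7.

N ≈ 3420 turns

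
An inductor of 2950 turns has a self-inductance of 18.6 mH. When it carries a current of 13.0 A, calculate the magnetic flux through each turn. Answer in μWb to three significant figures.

From L = NΦ_B/I, the flux per turn is Φ_B = LI/N.
Φ_B = (1.860×10^-2 H)(13.0 A)/2950 = 8.197×10^-5 Wb.

Φ_B ≈ 82.0 μWb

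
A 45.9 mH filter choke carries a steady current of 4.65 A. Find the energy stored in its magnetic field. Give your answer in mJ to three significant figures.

U ≈ 496 mJ

Stored magnetic energy: U = ½LI².
U = ½(4.590×10^-2 H)(4.65 A)² = 0.4962 J.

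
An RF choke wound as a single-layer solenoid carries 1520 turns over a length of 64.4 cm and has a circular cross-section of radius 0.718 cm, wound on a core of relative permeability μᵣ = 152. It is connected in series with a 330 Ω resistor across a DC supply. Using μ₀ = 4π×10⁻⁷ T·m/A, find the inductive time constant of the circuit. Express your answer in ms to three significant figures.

τ ≈ 0.336 ms

A = πr² = π(7.180×10^-3 m)² = 1.620×10^-4 m².
L = μ₀μᵣN²A/ℓ = (4π×10⁻⁷)(152)(1520)²(1.620×10^-4)/(0.644) = 0.111 H.
τ = L/R = (0.111)/(330) = 3.363×10^-4 s.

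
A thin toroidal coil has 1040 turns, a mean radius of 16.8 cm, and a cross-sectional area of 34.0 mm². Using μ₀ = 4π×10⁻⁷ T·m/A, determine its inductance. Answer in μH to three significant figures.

L ≈ 43.8 μH

For a thin toroid, L = μ₀N²A/(2πR).
L = (4π×10⁻⁷)(1040)²(3.400×10^-5) / (2π×0.168 m) = 4.378×10^-5 H.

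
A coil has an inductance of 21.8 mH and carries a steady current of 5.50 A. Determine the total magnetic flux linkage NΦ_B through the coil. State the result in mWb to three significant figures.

NΦ_B ≈ 120 mWb

From L = NΦ_B/I, the flux linkage is NΦ_B = LI.
NΦ_B = (2.180×10^-2 H)(5.50 A) = 0.1199 Wb.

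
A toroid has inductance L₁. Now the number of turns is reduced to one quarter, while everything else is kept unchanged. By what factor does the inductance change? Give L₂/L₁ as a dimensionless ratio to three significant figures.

For a toroid, L ∝ μᵣN²A/R.
L₂/L₁ = (0.25)^2 = 0.0625.

L₂/L₁ = 0.0625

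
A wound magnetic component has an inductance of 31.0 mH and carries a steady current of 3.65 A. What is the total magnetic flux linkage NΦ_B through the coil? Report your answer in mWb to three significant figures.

From L = NΦ_B/I, the flux linkage is NΦ_B = LI.
NΦ_B = (3.100×10^-2 H)(3.65 A) = 0.1132 Wb.

NΦ_B ≈ 113 mWb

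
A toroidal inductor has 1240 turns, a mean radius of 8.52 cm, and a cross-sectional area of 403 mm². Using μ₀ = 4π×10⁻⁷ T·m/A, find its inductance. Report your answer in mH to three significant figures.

L ≈ 1.45 mH

For a thin toroid, L = μ₀N²A/(2πR).
L = (4π×10⁻⁷)(1240)²(4.030×10^-4) / (2π×8.520×10^-2 m) = 1.4546×10^-3 H.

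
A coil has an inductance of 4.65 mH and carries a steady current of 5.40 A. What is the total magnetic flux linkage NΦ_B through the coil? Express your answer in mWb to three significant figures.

NΦ_B ≈ 25.1 mWb

From L = NΦ_B/I, the flux linkage is NΦ_B = LI.
NΦ_B = (4.650×10^-3 H)(5.40 A) = 2.511×10^-2 Wb.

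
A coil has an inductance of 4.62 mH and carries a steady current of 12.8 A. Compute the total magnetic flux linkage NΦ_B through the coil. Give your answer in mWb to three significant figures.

From L = NΦ_B/I, the flux linkage is NΦ_B = LI.
NΦ_B = (4.620×10^-3 H)(12.8 A) = 5.914×10^-2 Wb.

NΦ_B ≈ 59.1 mWb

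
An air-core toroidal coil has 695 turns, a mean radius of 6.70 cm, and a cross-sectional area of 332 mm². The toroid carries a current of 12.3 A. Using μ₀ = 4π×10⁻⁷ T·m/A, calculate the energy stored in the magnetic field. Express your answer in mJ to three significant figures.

U ≈ 36.2 mJ

L = μ₀N²A/(2πR) = (4π×10⁻⁷)(695)²(3.320×10^-4)/(2π×6.700×10^-2) = 4.787×10^-4 H.
U = ½LI² = ½(4.787×10^-4)(12.3)² = 3.621×10^-2 J.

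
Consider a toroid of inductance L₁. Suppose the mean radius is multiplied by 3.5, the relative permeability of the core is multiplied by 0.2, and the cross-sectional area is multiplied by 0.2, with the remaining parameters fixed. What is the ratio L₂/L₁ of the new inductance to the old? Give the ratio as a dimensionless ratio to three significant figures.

For a toroid, L ∝ μᵣN²A/R.
L₂/L₁ = (3.5)^-1 × (0.2) × (0.2) = 0.0114.

L₂/L₁ = 0.0114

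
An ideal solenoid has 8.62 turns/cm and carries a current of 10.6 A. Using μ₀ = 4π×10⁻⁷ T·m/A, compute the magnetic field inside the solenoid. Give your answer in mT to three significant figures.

B ≈ 11.5 mT

Inside a long solenoid, B = μ₀nI.
B = (4π×10⁻⁷)(862 m⁻¹)(10.6 A) = 1.148×10^-2 T.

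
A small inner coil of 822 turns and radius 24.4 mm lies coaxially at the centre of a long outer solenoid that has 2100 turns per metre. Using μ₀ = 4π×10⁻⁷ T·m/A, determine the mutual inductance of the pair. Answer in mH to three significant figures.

The outer solenoid produces a uniform field B₁ = μ₀n₁I₁ across the inner coil,
so the flux linkage is N₂Φ = N₂B₁A₂ = μ₀n₁N₂A₂·I₁, giving M = μ₀n₁N₂A₂.
A₂ = πr² = π(2.440×10^-2 m)² = 1.870×10^-3 m².
M = (4π×10⁻⁷)(2100)(822)(1.870×10^-3) = 4.057×10^-3 H.

M ≈ 4.06 mH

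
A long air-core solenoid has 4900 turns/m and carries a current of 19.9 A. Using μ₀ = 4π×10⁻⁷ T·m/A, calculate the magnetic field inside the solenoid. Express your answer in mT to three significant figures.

Inside a long solenoid, B = μ₀nI.
B = (4π×10⁻⁷)(4.900×10^3 m⁻¹)(19.9 A) = 0.1225 T.

B ≈ 123 mT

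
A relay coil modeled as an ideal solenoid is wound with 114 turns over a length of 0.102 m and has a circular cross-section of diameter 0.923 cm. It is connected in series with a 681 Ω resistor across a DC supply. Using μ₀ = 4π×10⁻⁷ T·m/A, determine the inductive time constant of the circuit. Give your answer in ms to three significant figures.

τ ≈ 1.57e-05 ms

A = π(d/2)² = π(4.615×10^-3 m)² = 6.691×10^-5 m².
L = μ₀N²A/ℓ = (4π×10⁻⁷)(114)²(6.691×10^-5)/(0.102) = 1.071×10^-5 H.
τ = L/R = (1.071×10^-5)/(681) = 1.573×10^-8 s.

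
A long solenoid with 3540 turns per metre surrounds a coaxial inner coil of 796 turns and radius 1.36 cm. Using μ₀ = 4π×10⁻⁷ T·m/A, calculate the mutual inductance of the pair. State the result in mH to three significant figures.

The outer solenoid produces a uniform field B₁ = μ₀n₁I₁ across the inner coil,
so the flux linkage is N₂Φ = N₂B₁A₂ = μ₀n₁N₂A₂·I₁, giving M = μ₀n₁N₂A₂.
A₂ = πr² = π(1.360×10^-2 m)² = 5.811×10^-4 m².
M = (4π×10⁻⁷)(3540)(796)(5.811×10^-4) = 2.058×10^-3 H.

M ≈ 2.06 mH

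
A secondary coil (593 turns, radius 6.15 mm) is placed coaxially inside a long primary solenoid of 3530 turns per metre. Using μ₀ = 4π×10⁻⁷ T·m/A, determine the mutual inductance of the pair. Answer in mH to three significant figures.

M ≈ 0.313 mH

The outer solenoid produces a uniform field B₁ = μ₀n₁I₁ across the inner coil,
so the flux linkage is N₂Φ = N₂B₁A₂ = μ₀n₁N₂A₂·I₁, giving M = μ₀n₁N₂A₂.
A₂ = πr² = π(6.150×10^-3 m)² = 1.188×10^-4 m².
M = (4π×10⁻⁷)(3530)(593)(1.188×10^-4) = 3.126×10^-4 H.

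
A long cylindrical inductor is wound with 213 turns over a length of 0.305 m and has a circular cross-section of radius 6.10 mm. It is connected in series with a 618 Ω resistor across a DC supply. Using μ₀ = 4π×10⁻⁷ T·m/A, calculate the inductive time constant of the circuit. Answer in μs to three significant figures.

A = πr² = π(6.100×10^-3 m)² = 1.169×10^-4 m².
L = μ₀N²A/ℓ = (4π×10⁻⁷)(213)²(1.169×10^-4)/(0.305) = 2.185×10^-5 H.
τ = L/R = (2.185×10^-5)/(618) = 3.536×10^-8 s.

τ ≈ 0.0354 μs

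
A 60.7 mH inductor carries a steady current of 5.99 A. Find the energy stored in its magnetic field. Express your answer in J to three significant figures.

U ≈ 1.09 J

Stored magnetic energy: U = ½LI².
U = ½(6.070×10^-2 H)(5.99 A)² = 1.089 J.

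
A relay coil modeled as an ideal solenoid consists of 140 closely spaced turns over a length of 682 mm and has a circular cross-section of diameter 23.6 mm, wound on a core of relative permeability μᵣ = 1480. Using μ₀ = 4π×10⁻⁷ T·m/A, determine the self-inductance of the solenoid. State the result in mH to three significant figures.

A = π(d/2)² = π(1.180×10^-2 m)² = 4.374×10^-4 m².
For a long solenoid, L = μ₀μᵣN²A/ℓ.
L = (4π×10⁻⁷)(1480)(140)²(4.374×10^-4)/(0.682 m) = 2.338×10^-2 H.

L ≈ 23.4 mH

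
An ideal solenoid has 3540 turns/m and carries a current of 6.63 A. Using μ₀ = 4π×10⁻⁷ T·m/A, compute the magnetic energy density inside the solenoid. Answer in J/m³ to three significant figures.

B = μ₀nI = (4π×10⁻⁷)(3.540×10^3)(6.63) = 2.949×10^-2 T.
u = B²/(2μ₀) = (2.949×10^-2)²/(2×4π×10⁻⁷) = 346.1 J/m³.

u ≈ 346 J/m³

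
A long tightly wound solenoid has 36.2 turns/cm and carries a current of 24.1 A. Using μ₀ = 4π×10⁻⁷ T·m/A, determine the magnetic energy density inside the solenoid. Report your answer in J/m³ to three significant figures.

u ≈ 4780 J/m³

B = μ₀nI = (4π×10⁻⁷)(3.620×10^3)(24.1) = 0.1096 T.
u = B²/(2μ₀) = (0.1096)²/(2×4π×10⁻⁷) = 4.782×10^3 J/m³.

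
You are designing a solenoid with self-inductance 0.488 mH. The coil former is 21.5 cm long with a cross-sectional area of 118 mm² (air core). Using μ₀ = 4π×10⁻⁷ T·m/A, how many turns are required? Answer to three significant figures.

N ≈ 841 turns

A = 118 mm² = 1.180×10^-4 m².
From L = μ₀N²A/ℓ, N = √(Lℓ / (μ₀A)).
N = √[(4.880×10^-4)(0.215) / ((4π×10⁻⁷)×1.180×10^-4)] = √(7.076×10^5) ≈ 841.2.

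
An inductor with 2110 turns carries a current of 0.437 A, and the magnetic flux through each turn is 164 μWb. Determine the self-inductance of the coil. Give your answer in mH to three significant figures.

L ≈ 792 mH

Self-inductance is defined by L = NΦ_B/I (flux linkage over current).
L = (2110)(1.640×10^-4 Wb)/(0.437 A) = 0.7919 H.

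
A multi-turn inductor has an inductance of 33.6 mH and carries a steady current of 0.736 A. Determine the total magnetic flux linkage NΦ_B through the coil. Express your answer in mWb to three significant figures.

NΦ_B ≈ 24.7 mWb

From L = NΦ_B/I, the flux linkage is NΦ_B = LI.
NΦ_B = (3.360×10^-2 H)(0.736 A) = 2.473×10^-2 Wb.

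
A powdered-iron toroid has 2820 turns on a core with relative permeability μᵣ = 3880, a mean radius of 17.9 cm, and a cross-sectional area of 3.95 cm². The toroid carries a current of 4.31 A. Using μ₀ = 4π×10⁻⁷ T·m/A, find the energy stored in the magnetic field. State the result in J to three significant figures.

U ≈ 126 J

L = μ₀μᵣN²A/(2πR) = (4π×10⁻⁷)(3880)(2820)²(3.950×10^-4)/(2π×0.179) = 13.62 H.
U = ½LI² = ½(13.62)(4.31)² = 126.48 J.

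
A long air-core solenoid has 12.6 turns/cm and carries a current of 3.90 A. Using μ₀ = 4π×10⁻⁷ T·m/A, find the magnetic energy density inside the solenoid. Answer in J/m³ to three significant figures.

u ≈ 15.2 J/m³

B = μ₀nI = (4π×10⁻⁷)(1.260×10^3)(3.90) = 6.175×10^-3 T.
u = B²/(2μ₀) = (6.175×10^-3)²/(2×4π×10⁻⁷) = 15.17 J/m³.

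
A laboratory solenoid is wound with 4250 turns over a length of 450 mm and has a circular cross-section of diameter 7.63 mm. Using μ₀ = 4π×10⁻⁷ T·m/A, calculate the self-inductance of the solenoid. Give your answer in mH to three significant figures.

L ≈ 2.31 mH

A = π(d/2)² = π(3.815×10^-3 m)² = 4.572×10^-5 m².
For a long solenoid, L = μ₀N²A/ℓ.
L = (4π×10⁻⁷)(4250)²(4.572×10^-5)/(0.45 m) = 2.306×10^-3 H.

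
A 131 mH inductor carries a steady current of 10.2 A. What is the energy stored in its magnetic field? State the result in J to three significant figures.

U ≈ 6.81 J

Stored magnetic energy: U = ½LI².
U = ½(0.131 H)(10.2 A)² = 6.8146 J.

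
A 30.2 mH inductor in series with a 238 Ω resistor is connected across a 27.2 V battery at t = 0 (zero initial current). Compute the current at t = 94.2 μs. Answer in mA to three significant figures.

I ≈ 59.9 mA

τ = L/R = 3.020×10^-2/238 = 1.269×10^-4 s; final current I_∞ = ε/R = 27.2/238 = 0.1143 A.
I(t) = I_∞(1 − e^(−t/τ)) with t/τ = 0.742.
I = (0.1143)(1 − e^(−0.742)) = 5.989×10^-2 A.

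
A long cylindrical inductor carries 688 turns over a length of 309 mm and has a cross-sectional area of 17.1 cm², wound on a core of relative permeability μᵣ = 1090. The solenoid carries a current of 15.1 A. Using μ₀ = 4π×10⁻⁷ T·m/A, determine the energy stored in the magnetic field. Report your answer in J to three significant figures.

U ≈ 409 J

A = 17.1 cm² = 1.710×10^-3 m².
L = μ₀μᵣN²A/ℓ = (4π×10⁻⁷)(1090)(688)²(1.710×10^-3)/(0.309) = 3.588 H.
U = ½LI² = ½(3.588)(15.1)² = 409 J.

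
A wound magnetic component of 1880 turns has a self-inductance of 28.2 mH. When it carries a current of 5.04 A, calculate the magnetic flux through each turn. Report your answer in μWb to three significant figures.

From L = NΦ_B/I, the flux per turn is Φ_B = LI/N.
Φ_B = (2.820×10^-2 H)(5.04 A)/1880 = 7.560×10^-5 Wb.

Φ_B ≈ 75.6 μWb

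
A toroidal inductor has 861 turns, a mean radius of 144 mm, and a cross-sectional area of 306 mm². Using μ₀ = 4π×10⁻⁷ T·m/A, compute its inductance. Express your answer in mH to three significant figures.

L ≈ 0.315 mH

For a thin toroid, L = μ₀N²A/(2πR).
L = (4π×10⁻⁷)(861)²(3.060×10^-4) / (2π×0.144 m) = 3.151×10^-4 H.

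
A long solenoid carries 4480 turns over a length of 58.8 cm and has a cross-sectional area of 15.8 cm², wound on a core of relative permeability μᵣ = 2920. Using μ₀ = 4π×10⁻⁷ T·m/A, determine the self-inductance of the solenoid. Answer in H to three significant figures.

L ≈ 198 H

A = 15.8 cm² = 1.580×10^-3 m².
For a long solenoid, L = μ₀μᵣN²A/ℓ.
L = (4π×10⁻⁷)(2920)(4480)²(1.580×10^-3)/(0.588 m) = 197.9 H.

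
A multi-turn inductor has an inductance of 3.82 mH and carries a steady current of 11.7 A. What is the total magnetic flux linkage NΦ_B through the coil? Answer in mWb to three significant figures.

NΦ_B ≈ 44.7 mWb

From L = NΦ_B/I, the flux linkage is NΦ_B = LI.
NΦ_B = (3.820×10^-3 H)(11.7 A) = 4.469×10^-2 Wb.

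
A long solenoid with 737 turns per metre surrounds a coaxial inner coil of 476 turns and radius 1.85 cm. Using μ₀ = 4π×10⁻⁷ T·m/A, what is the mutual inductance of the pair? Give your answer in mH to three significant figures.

The outer solenoid produces a uniform field B₁ = μ₀n₁I₁ across the inner coil,
so the flux linkage is N₂Φ = N₂B₁A₂ = μ₀n₁N₂A₂·I₁, giving M = μ₀n₁N₂A₂.
A₂ = πr² = π(1.850×10^-2 m)² = 1.075×10^-3 m².
M = (4π×10⁻⁷)(737)(476)(1.075×10^-3) = 4.740×10^-4 H.

M ≈ 0.474 mH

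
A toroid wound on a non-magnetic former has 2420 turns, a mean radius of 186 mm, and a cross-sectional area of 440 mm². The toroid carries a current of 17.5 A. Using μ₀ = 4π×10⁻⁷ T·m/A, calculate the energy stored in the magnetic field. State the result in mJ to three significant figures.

U ≈ 424 mJ

L = μ₀N²A/(2πR) = (4π×10⁻⁷)(2420)²(4.400×10^-4)/(2π×0.186) = 2.771×10^-3 H.
U = ½LI² = ½(2.771×10^-3)(17.5)² = 0.4243 J.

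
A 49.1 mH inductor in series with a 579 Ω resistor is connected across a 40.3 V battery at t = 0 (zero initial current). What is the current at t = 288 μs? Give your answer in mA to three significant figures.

I ≈ 67.3 mA

τ = L/R = 4.910×10^-2/579 = 8.480×10^-5 s; final current I_∞ = ε/R = 40.3/579 = 6.960×10^-2 A.
I(t) = I_∞(1 − e^(−t/τ)) with t/τ = 3.396.
I = (6.960×10^-2)(1 − e^(−3.396)) = 6.727×10^-2 A.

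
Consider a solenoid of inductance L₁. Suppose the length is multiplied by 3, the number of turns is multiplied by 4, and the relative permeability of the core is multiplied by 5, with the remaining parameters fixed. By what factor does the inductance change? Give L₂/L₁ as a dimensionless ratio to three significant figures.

L₂/L₁ = 26.7

For a solenoid, L ∝ μᵣN²A/ℓ.
L₂/L₁ = (3)^-1 × (4)^2 × (5) = 26.7.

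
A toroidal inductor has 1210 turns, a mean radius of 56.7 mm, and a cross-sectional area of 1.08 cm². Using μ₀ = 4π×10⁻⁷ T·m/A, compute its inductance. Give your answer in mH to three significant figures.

L ≈ 0.558 mH

For a thin toroid, L = μ₀N²A/(2πR).
L = (4π×10⁻⁷)(1210)²(1.080×10^-4) / (2π×5.670×10^-2 m) = 5.578×10^-4 H.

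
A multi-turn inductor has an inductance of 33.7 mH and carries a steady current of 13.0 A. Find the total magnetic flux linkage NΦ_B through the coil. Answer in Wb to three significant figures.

From L = NΦ_B/I, the flux linkage is NΦ_B = LI.
NΦ_B = (3.370×10^-2 H)(13.0 A) = 0.4381 Wb.

NΦ_B ≈ 0.438 Wb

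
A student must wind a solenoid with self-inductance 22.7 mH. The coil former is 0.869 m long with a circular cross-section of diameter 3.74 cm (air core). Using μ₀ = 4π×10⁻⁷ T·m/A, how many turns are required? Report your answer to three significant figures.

N ≈ 3780 turns

A = π(d/2)² = π(1.870×10^-2 m)² = 1.099×10^-3 m².
From L = μ₀N²A/ℓ, N = √(Lℓ / (μ₀A)).
N = √[(2.270×10^-2)(0.869) / ((4π×10⁻⁷)×1.099×10^-3)] = √(1.429×10^7) ≈ 3780.1.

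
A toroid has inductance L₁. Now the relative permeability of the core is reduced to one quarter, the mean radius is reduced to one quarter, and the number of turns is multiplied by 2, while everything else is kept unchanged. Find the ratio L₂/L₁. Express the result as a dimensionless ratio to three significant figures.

For a toroid, L ∝ μᵣN²A/R.
L₂/L₁ = (0.25) × (0.25)^-1 × (2)^2 = 4.00.

L₂/L₁ = 4.00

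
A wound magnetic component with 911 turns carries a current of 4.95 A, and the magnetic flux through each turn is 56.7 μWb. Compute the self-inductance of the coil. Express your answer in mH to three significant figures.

L ≈ 10.4 mH

Self-inductance is defined by L = NΦ_B/I (flux linkage over current).
L = (911)(5.670×10^-5 Wb)/(4.95 A) = 1.044×10^-2 H.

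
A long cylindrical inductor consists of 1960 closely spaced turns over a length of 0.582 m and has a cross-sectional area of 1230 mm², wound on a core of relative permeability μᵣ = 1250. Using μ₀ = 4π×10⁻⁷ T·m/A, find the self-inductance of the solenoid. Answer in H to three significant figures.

A = 1230 mm² = 1.230×10^-3 m².
For a long solenoid, L = μ₀μᵣN²A/ℓ.
L = (4π×10⁻⁷)(1250)(1960)²(1.230×10^-3)/(0.582 m) = 12.75 H.

L ≈ 12.8 H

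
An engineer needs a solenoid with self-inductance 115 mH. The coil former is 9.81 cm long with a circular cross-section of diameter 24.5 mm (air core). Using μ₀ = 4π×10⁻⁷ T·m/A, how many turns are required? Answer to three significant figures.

N ≈ 4360 turns

A = π(d/2)² = π(1.225×10^-2 m)² = 4.714×10^-4 m².
From L = μ₀N²A/ℓ, N = √(Lℓ / (μ₀A)).
N = √[(0.115)(9.810×10^-2) / ((4π×10⁻⁷)×4.714×10^-4)] = √(1.904×10^7) ≈ 4363.8.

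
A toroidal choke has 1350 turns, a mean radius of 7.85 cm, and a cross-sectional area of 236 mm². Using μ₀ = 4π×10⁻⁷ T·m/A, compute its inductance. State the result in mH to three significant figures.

For a thin toroid, L = μ₀N²A/(2πR).
L = (4π×10⁻⁷)(1350)²(2.360×10^-4) / (2π×7.850×10^-2 m) = 1.096×10^-3 H.

L ≈ 1.10 mH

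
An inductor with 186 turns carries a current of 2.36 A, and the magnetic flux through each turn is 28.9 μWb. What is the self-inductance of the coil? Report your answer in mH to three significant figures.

Self-inductance is defined by L = NΦ_B/I (flux linkage over current).
L = (186)(2.890×10^-5 Wb)/(2.36 A) = 2.278×10^-3 H.

L ≈ 2.28 mH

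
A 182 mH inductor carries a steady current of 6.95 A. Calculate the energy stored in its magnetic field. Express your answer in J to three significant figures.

U ≈ 4.40 J

Stored magnetic energy: U = ½LI².
U = ½(0.182 H)(6.95 A)² = 4.396 J.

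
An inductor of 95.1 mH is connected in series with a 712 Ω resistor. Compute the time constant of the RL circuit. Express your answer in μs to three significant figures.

τ = L/R = (9.510×10^-2 H)/(712 Ω) = 1.336×10^-4 s.

τ ≈ 134 μs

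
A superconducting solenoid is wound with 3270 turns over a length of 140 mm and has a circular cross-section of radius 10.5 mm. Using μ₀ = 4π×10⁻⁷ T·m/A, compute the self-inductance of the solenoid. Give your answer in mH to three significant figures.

L ≈ 33.2 mH

A = πr² = π(1.050×10^-2 m)² = 3.464×10^-4 m².
For a long solenoid, L = μ₀N²A/ℓ.
L = (4π×10⁻⁷)(3270)²(3.464×10^-4)/(0.14 m) = 3.324×10^-2 H.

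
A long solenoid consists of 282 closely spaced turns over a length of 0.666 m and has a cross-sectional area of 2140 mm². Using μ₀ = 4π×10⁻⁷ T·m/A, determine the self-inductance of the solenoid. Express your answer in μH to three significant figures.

A = 2140 mm² = 2.140×10^-3 m².
For a long solenoid, L = μ₀N²A/ℓ.
L = (4π×10⁻⁷)(282)²(2.140×10^-3)/(0.666 m) = 3.211×10^-4 H.

L ≈ 321 μH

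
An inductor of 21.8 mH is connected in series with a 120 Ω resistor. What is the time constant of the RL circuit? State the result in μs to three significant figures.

τ = L/R = (2.180×10^-2 H)/(120 Ω) = 1.817×10^-4 s.

τ ≈ 182 μs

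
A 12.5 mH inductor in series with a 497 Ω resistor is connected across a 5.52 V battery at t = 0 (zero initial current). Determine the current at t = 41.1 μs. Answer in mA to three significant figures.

I ≈ 8.94 mA

τ = L/R = 1.250×10^-2/497 = 2.515×10^-5 s; final current I_∞ = ε/R = 5.52/497 = 1.111×10^-2 A.
I(t) = I_∞(1 − e^(−t/τ)) with t/τ = 1.634.
I = (1.111×10^-2)(1 − e^(−1.634)) = 8.940×10^-3 A.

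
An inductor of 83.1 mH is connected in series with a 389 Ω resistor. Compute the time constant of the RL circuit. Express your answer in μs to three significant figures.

τ ≈ 214 μs

τ = L/R = (8.310×10^-2 H)/(389 Ω) = 2.136×10^-4 s.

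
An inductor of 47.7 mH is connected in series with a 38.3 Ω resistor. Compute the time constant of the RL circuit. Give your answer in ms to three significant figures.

τ ≈ 1.25 ms

τ = L/R = (4.770×10^-2 H)/(38.3 Ω) = 1.245×10^-3 s.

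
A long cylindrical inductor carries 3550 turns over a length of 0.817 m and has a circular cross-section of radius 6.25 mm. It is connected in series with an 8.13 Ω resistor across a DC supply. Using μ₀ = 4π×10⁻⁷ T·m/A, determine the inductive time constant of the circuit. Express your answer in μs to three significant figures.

τ ≈ 293 μs

A = πr² = π(6.250×10^-3 m)² = 1.227×10^-4 m².
L = μ₀N²A/ℓ = (4π×10⁻⁷)(3550)²(1.227×10^-4)/(0.817) = 2.379×10^-3 H.
τ = L/R = (2.379×10^-3)/(8.13) = 2.926×10^-4 s.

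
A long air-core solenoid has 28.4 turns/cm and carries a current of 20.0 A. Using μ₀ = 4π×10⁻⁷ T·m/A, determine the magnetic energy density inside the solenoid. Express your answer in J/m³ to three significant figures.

B = μ₀nI = (4π×10⁻⁷)(2.840×10^3)(20.0) = 7.138×10^-2 T.
u = B²/(2μ₀) = (7.138×10^-2)²/(2×4π×10⁻⁷) = 2.027×10^3 J/m³.

u ≈ 2030 J/m³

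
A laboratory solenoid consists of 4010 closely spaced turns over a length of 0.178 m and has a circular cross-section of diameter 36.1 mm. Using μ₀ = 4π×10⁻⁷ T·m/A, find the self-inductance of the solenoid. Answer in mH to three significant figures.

A = π(d/2)² = π(1.805×10^-2 m)² = 1.024×10^-3 m².
For a long solenoid, L = μ₀N²A/ℓ.
L = (4π×10⁻⁷)(4010)²(1.024×10^-3)/(0.178 m) = 0.1162 H.

L ≈ 116 mH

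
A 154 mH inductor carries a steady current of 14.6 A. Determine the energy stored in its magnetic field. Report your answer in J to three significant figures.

Stored magnetic energy: U = ½LI².
U = ½(0.154 H)(14.6 A)² = 16.41 J.

U ≈ 16.4 J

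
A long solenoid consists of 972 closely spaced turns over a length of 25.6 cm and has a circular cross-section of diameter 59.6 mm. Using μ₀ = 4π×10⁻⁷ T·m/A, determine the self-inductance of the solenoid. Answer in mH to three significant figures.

L ≈ 12.9 mH

A = π(d/2)² = π(2.980×10^-2 m)² = 2.790×10^-3 m².
For a long solenoid, L = μ₀N²A/ℓ.
L = (4π×10⁻⁷)(972)²(2.790×10^-3)/(0.256 m) = 1.294×10^-2 H.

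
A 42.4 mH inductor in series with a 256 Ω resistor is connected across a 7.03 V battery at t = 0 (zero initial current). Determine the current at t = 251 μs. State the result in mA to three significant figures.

I ≈ 21.4 mA

τ = L/R = 4.240×10^-2/256 = 1.656×10^-4 s; final current I_∞ = ε/R = 7.03/256 = 2.746×10^-2 A.
I(t) = I_∞(1 − e^(−t/τ)) with t/τ = 1.515.
I = (2.746×10^-2)(1 − e^(−1.515)) = 2.143×10^-2 A.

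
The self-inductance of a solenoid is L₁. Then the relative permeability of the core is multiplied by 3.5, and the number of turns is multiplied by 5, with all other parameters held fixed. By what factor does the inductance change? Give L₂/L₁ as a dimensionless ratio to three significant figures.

For a solenoid, L ∝ μᵣN²A/ℓ.
L₂/L₁ = (3.5) × (5)^2 = 87.5.

L₂/L₁ = 87.5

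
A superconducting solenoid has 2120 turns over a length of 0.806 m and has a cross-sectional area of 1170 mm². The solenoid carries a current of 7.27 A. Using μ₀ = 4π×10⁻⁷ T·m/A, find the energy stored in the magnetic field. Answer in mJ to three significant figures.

A = 1170 mm² = 1.170×10^-3 m².
L = μ₀N²A/ℓ = (4π×10⁻⁷)(2120)²(1.170×10^-3)/(0.806) = 8.198×10^-3 H.
U = ½LI² = ½(8.198×10^-3)(7.27)² = 0.2167 J.

U ≈ 217 mJ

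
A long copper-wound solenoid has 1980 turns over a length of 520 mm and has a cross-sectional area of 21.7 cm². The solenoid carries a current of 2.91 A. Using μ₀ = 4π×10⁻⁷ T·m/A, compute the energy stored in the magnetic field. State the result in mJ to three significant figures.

U ≈ 87.0 mJ

A = 21.7 cm² = 2.170×10^-3 m².
L = μ₀N²A/ℓ = (4π×10⁻⁷)(1980)²(2.170×10^-3)/(0.52) = 2.056×10^-2 H.
U = ½LI² = ½(2.056×10^-2)(2.91)² = 8.7047×10^-2 J.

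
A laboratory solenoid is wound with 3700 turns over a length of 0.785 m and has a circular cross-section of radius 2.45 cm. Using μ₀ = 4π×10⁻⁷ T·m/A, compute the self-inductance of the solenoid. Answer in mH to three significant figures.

L ≈ 41.3 mH

A = πr² = π(2.450×10^-2 m)² = 1.886×10^-3 m².
For a long solenoid, L = μ₀N²A/ℓ.
L = (4π×10⁻⁷)(3700)²(1.886×10^-3)/(0.785 m) = 4.133×10^-2 H.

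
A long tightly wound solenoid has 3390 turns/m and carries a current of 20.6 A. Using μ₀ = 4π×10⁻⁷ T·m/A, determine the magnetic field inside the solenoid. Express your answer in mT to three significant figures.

Inside a long solenoid, B = μ₀nI.
B = (4π×10⁻⁷)(3.390×10^3 m⁻¹)(20.6 A) = 8.776×10^-2 T.

B ≈ 87.8 mT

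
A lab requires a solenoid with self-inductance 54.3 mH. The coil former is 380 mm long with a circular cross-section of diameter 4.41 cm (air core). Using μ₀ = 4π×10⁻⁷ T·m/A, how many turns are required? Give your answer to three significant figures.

A = π(d/2)² = π(2.205×10^-2 m)² = 1.527×10^-3 m².
From L = μ₀N²A/ℓ, N = √(Lℓ / (μ₀A)).
N = √[(5.430×10^-2)(0.38) / ((4π×10⁻⁷)×1.527×10^-3)] = √(1.074995×10^7) ≈ 3278.7.

N ≈ 3280 turns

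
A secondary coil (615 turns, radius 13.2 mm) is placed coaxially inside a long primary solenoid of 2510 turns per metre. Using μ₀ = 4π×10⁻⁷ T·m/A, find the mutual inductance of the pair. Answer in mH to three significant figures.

M ≈ 1.06 mH

The outer solenoid produces a uniform field B₁ = μ₀n₁I₁ across the inner coil,
so the flux linkage is N₂Φ = N₂B₁A₂ = μ₀n₁N₂A₂·I₁, giving M = μ₀n₁N₂A₂.
A₂ = πr² = π(1.320×10^-2 m)² = 5.474×10^-4 m².
M = (4π×10⁻⁷)(2510)(615)(5.474×10^-4) = 1.062×10^-3 H.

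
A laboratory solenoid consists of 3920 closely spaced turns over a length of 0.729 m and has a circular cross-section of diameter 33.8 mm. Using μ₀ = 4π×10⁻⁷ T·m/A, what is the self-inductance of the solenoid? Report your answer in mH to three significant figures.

L ≈ 23.8 mH

A = π(d/2)² = π(1.690×10^-2 m)² = 8.973×10^-4 m².
For a long solenoid, L = μ₀N²A/ℓ.
L = (4π×10⁻⁷)(3920)²(8.973×10^-4)/(0.729 m) = 2.377×10^-2 H.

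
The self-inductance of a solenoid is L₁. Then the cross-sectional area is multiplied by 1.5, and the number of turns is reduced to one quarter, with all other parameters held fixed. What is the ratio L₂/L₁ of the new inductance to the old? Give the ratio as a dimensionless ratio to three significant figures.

L₂/L₁ = 0.0938

For a solenoid, L ∝ μᵣN²A/ℓ.
L₂/L₁ = (1.5) × (0.25)^2 = 0.0938.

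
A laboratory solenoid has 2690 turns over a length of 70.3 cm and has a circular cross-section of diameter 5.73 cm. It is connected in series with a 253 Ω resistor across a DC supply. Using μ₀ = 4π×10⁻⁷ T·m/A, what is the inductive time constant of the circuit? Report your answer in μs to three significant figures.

A = π(d/2)² = π(2.865×10^-2 m)² = 2.579×10^-3 m².
L = μ₀N²A/ℓ = (4π×10⁻⁷)(2690)²(2.579×10^-3)/(0.703) = 3.335×10^-2 H.
τ = L/R = (3.335×10^-2)/(253) = 1.318×10^-4 s.

τ ≈ 132 μs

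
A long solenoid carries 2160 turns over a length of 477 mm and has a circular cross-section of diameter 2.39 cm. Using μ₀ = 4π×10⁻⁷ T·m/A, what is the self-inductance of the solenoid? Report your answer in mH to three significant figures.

L ≈ 5.51 mH

A = π(d/2)² = π(1.195×10^-2 m)² = 4.486×10^-4 m².
For a long solenoid, L = μ₀N²A/ℓ.
L = (4π×10⁻⁷)(2160)²(4.486×10^-4)/(0.477 m) = 5.514×10^-3 H.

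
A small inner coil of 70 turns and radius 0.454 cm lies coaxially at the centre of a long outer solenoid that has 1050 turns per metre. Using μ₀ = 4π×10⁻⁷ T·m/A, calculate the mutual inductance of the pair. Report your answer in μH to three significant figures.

M ≈ 5.98 μH

The outer solenoid produces a uniform field B₁ = μ₀n₁I₁ across the inner coil,
so the flux linkage is N₂Φ = N₂B₁A₂ = μ₀n₁N₂A₂·I₁, giving M = μ₀n₁N₂A₂.
A₂ = πr² = π(4.540×10^-3 m)² = 6.475×10^-5 m².
M = (4π×10⁻⁷)(1050)(70)(6.475×10^-5) = 5.981×10^-6 H.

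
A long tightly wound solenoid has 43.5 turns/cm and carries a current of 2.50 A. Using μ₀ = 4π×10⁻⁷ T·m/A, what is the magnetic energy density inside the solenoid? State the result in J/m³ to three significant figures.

u ≈ 74.3 J/m³

B = μ₀nI = (4π×10⁻⁷)(4.350×10^3)(2.50) = 1.367×10^-2 T.
u = B²/(2μ₀) = (1.367×10^-2)²/(2×4π×10⁻⁷) = 74.31 J/m³.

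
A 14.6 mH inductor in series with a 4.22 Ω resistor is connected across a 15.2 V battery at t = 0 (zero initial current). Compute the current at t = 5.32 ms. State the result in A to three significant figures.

I ≈ 2.83 A

τ = L/R = 1.460×10^-2/4.22 = 3.460×10^-3 s; final current I_∞ = ε/R = 15.2/4.22 = 3.602 A.
I(t) = I_∞(1 − e^(−t/τ)) with t/τ = 1.538.
I = (3.602)(1 − e^(−1.538)) = 2.828 A.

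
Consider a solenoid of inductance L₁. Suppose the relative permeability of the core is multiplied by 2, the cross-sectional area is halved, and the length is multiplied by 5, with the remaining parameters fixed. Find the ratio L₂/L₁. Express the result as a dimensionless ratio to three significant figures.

For a solenoid, L ∝ μᵣN²A/ℓ.
L₂/L₁ = (2) × (0.5) × (5)^-1 = 0.200.

L₂/L₁ = 0.200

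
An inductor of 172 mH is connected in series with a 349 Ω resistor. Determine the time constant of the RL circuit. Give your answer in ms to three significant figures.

τ = L/R = (0.172 H)/(349 Ω) = 4.928×10^-4 s.

τ ≈ 0.493 ms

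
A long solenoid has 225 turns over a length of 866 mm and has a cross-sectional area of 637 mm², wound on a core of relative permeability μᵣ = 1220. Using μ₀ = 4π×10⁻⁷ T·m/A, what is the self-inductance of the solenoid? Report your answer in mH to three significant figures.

A = 637 mm² = 6.370×10^-4 m².
For a long solenoid, L = μ₀μᵣN²A/ℓ.
L = (4π×10⁻⁷)(1220)(225)²(6.370×10^-4)/(0.866 m) = 5.709×10^-2 H.

L ≈ 57.1 mH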